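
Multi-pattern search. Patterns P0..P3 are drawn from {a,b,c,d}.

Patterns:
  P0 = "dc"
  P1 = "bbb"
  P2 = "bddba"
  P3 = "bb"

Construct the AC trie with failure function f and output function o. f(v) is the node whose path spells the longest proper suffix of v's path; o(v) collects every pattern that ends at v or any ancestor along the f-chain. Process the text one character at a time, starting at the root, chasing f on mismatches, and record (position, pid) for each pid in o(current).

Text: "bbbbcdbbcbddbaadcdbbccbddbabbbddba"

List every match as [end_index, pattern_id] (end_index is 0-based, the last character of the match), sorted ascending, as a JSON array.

Construct AC machine:
Trie nodes:
  0='ε' goto b→3 d→1
  1='d' goto c→2
  2='dc' goto ·  [P0 ends]
  3='b' goto b→4 d→6
  4='bb' goto b→5  [P3 ends]
  5='bbb' goto ·  [P1 ends]
  6='bd' goto d→7
  7='bdd' goto b→8
  8='bddb' goto a→9
  9='bddba' goto ·  [P2 ends]

BFS fail/out derivation:
  fail(1) 'd': from fail(0)=0 chase 'd': 0 ⇒ 0;  out=∅∪out(0)=∅
  fail(3) 'b': from fail(0)=0 chase 'b': 0 ⇒ 0;  out=∅∪out(0)=∅
  fail(2) 'dc': from fail(1)=0 chase 'c': 0 ⇒ 0;  out={0}∪out(0)={0}
  fail(4) 'bb': from fail(3)=0 chase 'b': 0 ⇒ 3;  out={3}∪out(3)={3}
  fail(6) 'bd': from fail(3)=0 chase 'd': 0 ⇒ 1;  out=∅∪out(1)=∅
  fail(5) 'bbb': from fail(4)=3 chase 'b': 3 ⇒ 4;  out={1}∪out(4)={1,3}
  fail(7) 'bdd': from fail(6)=1 chase 'd': 1→0 ⇒ 1;  out=∅∪out(1)=∅
  fail(8) 'bddb': from fail(7)=1 chase 'b': 1→0 ⇒ 3;  out=∅∪out(3)=∅
  fail(9) 'bddba': from fail(8)=3 chase 'a': 3→0 ⇒ 0;  out={2}∪out(0)={2}

Scan:
pos 0 'b': at 3
pos 1 'b': at 4  emit P3@[0:1]
pos 2 'b': at 5  emit P1@[0:2],P3@[1:2]
pos 3 'b': at 5 (via fail)  emit P1@[1:3],P3@[2:3]
pos 4 'c': at 0 (via fail)
pos 5 'd': at 1
pos 6 'b': at 3 (via fail)
pos 7 'b': at 4  emit P3@[6:7]
pos 8 'c': at 0 (via fail)
pos 9 'b': at 3
pos 10 'd': at 6
pos 11 'd': at 7
pos 12 'b': at 8
pos 13 'a': at 9  emit P2@[9:13]
pos 14 'a': at 0 (via fail)
pos 15 'd': at 1
pos 16 'c': at 2  emit P0@[15:16]
pos 17 'd': at 1 (via fail)
pos 18 'b': at 3 (via fail)
pos 19 'b': at 4  emit P3@[18:19]
pos 20 'c': at 0 (via fail)
pos 21 'c': at 0
pos 22 'b': at 3
pos 23 'd': at 6
pos 24 'd': at 7
pos 25 'b': at 8
pos 26 'a': at 9  emit P2@[22:26]
pos 27 'b': at 3 (via fail)
pos 28 'b': at 4  emit P3@[27:28]
pos 29 'b': at 5  emit P1@[27:29],P3@[28:29]
pos 30 'd': at 6 (via fail)
pos 31 'd': at 7
pos 32 'b': at 8
pos 33 'a': at 9  emit P2@[29:33]

Matches: [[1,3],[2,1],[2,3],[3,1],[3,3],[7,3],[13,2],[16,0],[19,3],[26,2],[28,3],[29,1],[29,3],[33,2]]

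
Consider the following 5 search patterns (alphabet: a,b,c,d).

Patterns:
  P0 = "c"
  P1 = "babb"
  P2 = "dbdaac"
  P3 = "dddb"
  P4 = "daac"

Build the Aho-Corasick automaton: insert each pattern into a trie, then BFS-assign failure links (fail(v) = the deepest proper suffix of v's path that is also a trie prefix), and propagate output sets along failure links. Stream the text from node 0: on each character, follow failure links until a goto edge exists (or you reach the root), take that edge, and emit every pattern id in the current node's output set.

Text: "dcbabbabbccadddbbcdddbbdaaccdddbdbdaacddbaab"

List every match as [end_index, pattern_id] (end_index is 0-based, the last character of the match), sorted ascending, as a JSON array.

Build automaton:
Trie (insert patterns):
  n0 'ε': b→2 c→1 d→6
  n1 'c': ·  [P0 ends]
  n2 'b': a→3
  n3 'ba': b→4
  n4 'bab': b→5
  n5 'babb': ·  [P1 ends]
  n6 'd': a→15 b→7 d→12
  n7 'db': d→8
  n8 'dbd': a→9
  n9 'dbda': a→10
  n10 'dbdaa': c→11
  n11 'dbdaac': ·  [P2 ends]
  n12 'dd': d→13
  n13 'ddd': b→14
  n14 'dddb': ·  [P3 ends]
  n15 'da': a→16
  n16 'daa': c→17
  n17 'daac': ·  [P4 ends]

Failure links (BFS by depth):
  fail(1) 'c': from fail(0)=0 chase 'c': 0 ⇒ 0;  out={0}∪out(0)={0}
  fail(2) 'b': from fail(0)=0 chase 'b': 0 ⇒ 0;  out=∅∪out(0)=∅
  fail(6) 'd': from fail(0)=0 chase 'd': 0 ⇒ 0;  out=∅∪out(0)=∅
  fail(3) 'ba': from fail(2)=0 chase 'a': 0 ⇒ 0;  out=∅∪out(0)=∅
  fail(7) 'db': from fail(6)=0 chase 'b': 0 ⇒ 2;  out=∅∪out(2)=∅
  fail(12) 'dd': from fail(6)=0 chase 'd': 0 ⇒ 6;  out=∅∪out(6)=∅
  fail(15) 'da': from fail(6)=0 chase 'a': 0 ⇒ 0;  out=∅∪out(0)=∅
  fail(4) 'bab': from fail(3)=0 chase 'b': 0 ⇒ 2;  out=∅∪out(2)=∅
  fail(8) 'dbd': from fail(7)=2 chase 'd': 2→0 ⇒ 6;  out=∅∪out(6)=∅
  fail(13) 'ddd': from fail(12)=6 chase 'd': 6 ⇒ 12;  out=∅∪out(12)=∅
  fail(16) 'daa': from fail(15)=0 chase 'a': 0 ⇒ 0;  out=∅∪out(0)=∅
  fail(5) 'babb': from fail(4)=2 chase 'b': 2→0 ⇒ 2;  out={1}∪out(2)={1}
  fail(9) 'dbda': from fail(8)=6 chase 'a': 6 ⇒ 15;  out=∅∪out(15)=∅
  fail(14) 'dddb': from fail(13)=12 chase 'b': 12→6 ⇒ 7;  out={3}∪out(7)={3}
  fail(17) 'daac': from fail(16)=0 chase 'c': 0 ⇒ 1;  out={4}∪out(1)={0,4}
  fail(10) 'dbdaa': from fail(9)=15 chase 'a': 15 ⇒ 16;  out=∅∪out(16)=∅
  fail(11) 'dbdaac': from fail(10)=16 chase 'c': 16 ⇒ 17;  out={2}∪out(17)={0,2,4}

Run:
[0] read 'd'  n0⇒n6
[1] read 'c'  n6⇒n1 (fail-walked)  → match P0@[1:1]
[2] read 'b'  n1⇒n2 (fail-walked)
[3] read 'a'  n2⇒n3
[4] read 'b'  n3⇒n4
[5] read 'b'  n4⇒n5  → match P1@[2:5]
[6] read 'a'  n5⇒n3 (fail-walked)
[7] read 'b'  n3⇒n4
[8] read 'b'  n4⇒n5  → match P1@[5:8]
[9] read 'c'  n5⇒n1 (fail-walked)  → match P0@[9:9]
[10] read 'c'  n1⇒n1 (fail-walked)  → match P0@[10:10]
[11] read 'a'  n1⇒n0 (fail-walked)
[12] read 'd'  n0⇒n6
[13] read 'd'  n6⇒n12
[14] read 'd'  n12⇒n13
[15] read 'b'  n13⇒n14  → match P3@[12:15]
[16] read 'b'  n14⇒n2 (fail-walked)
[17] read 'c'  n2⇒n1 (fail-walked)  → match P0@[17:17]
[18] read 'd'  n1⇒n6 (fail-walked)
[19] read 'd'  n6⇒n12
[20] read 'd'  n12⇒n13
[21] read 'b'  n13⇒n14  → match P3@[18:21]
[22] read 'b'  n14⇒n2 (fail-walked)
[23] read 'd'  n2⇒n6 (fail-walked)
[24] read 'a'  n6⇒n15
[25] read 'a'  n15⇒n16
[26] read 'c'  n16⇒n17  → match P0@[26:26],P4@[23:26]
[27] read 'c'  n17⇒n1 (fail-walked)  → match P0@[27:27]
[28] read 'd'  n1⇒n6 (fail-walked)
[29] read 'd'  n6⇒n12
[30] read 'd'  n12⇒n13
[31] read 'b'  n13⇒n14  → match P3@[28:31]
[32] read 'd'  n14⇒n8 (fail-walked)
[33] read 'b'  n8⇒n7 (fail-walked)
[34] read 'd'  n7⇒n8
[35] read 'a'  n8⇒n9
[36] read 'a'  n9⇒n10
[37] read 'c'  n10⇒n11  → match P0@[37:37],P2@[32:37],P4@[34:37]
[38] read 'd'  n11⇒n6 (fail-walked)
[39] read 'd'  n6⇒n12
[40] read 'b'  n12⇒n7 (fail-walked)
[41] read 'a'  n7⇒n3 (fail-walked)
[42] read 'a'  n3⇒n0 (fail-walked)
[43] read 'b'  n0⇒n2

Result: [[1,0],[5,1],[8,1],[9,0],[10,0],[15,3],[17,0],[21,3],[26,0],[26,4],[27,0],[31,3],[37,0],[37,2],[37,4]]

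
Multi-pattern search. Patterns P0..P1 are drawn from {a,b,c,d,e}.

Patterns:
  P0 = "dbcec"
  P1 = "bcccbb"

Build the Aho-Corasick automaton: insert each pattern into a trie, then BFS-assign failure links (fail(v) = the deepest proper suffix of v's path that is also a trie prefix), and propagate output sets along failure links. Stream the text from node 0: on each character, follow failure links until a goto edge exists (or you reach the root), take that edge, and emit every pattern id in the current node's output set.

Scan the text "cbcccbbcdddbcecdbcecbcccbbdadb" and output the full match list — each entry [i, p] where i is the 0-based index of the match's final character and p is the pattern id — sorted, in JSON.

Construct AC machine:
Trie nodes:
  n0 'ε': b→6 d→1
  n1 'd': b→2
  n2 'db': c→3
  n3 'dbc': e→4
  n4 'dbce': c→5
  n5 'dbcec': ·  [P0 ends]
  n6 'b': c→7
  n7 'bc': c→8
  n8 'bcc': c→9
  n9 'bccc': b→10
  n10 'bcccb': b→11
  n11 'bcccbb': ·  [P1 ends]

Failure links (BFS by depth):
  n1('d'): parent n0 fail=0; on 'd' 0 → fail=0;  out ∅∪∅=∅
  n6('b'): parent n0 fail=0; on 'b' 0 → fail=0;  out ∅∪∅=∅
  n2('db'): parent n1 fail=0; on 'b' 0 → fail=6;  out ∅∪∅=∅
  n7('bc'): parent n6 fail=0; on 'c' 0 → fail=0;  out ∅∪∅=∅
  n3('dbc'): parent n2 fail=6; on 'c' 6 → fail=7;  out ∅∪∅=∅
  n8('bcc'): parent n7 fail=0; on 'c' 0 → fail=0;  out ∅∪∅=∅
  n4('dbce'): parent n3 fail=7; on 'e' 7→0 → fail=0;  out ∅∪∅=∅
  n9('bccc'): parent n8 fail=0; on 'c' 0 → fail=0;  out ∅∪∅=∅
  n5('dbcec'): parent n4 fail=0; on 'c' 0 → fail=0;  out {0}∪∅={0}
  n10('bcccb'): parent n9 fail=0; on 'b' 0 → fail=6;  out ∅∪∅=∅
  n11('bcccbb'): parent n10 fail=6; on 'b' 6→0 → fail=6;  out {1}∪∅={1}

Text stream:
pos 0 'c': at 0
pos 1 'b': at 6
pos 2 'c': at 7
pos 3 'c': at 8
pos 4 'c': at 9
pos 5 'b': at 10
pos 6 'b': at 11  → match P1@[1:6]
pos 7 'c': at 7 (via fail)
pos 8 'd': at 1 (via fail)
pos 9 'd': at 1 (via fail)
pos 10 'd': at 1 (via fail)
pos 11 'b': at 2
pos 12 'c': at 3
pos 13 'e': at 4
pos 14 'c': at 5  → match P0@[10:14]
pos 15 'd': at 1 (via fail)
pos 16 'b': at 2
pos 17 'c': at 3
pos 18 'e': at 4
pos 19 'c': at 5  → match P0@[15:19]
pos 20 'b': at 6 (via fail)
pos 21 'c': at 7
pos 22 'c': at 8
pos 23 'c': at 9
pos 24 'b': at 10
pos 25 'b': at 11  → match P1@[20:25]
pos 26 'd': at 1 (via fail)
pos 27 'a': at 0 (via fail)
pos 28 'd': at 1
pos 29 'b': at 2

Result: [[6,1],[14,0],[19,0],[25,1]]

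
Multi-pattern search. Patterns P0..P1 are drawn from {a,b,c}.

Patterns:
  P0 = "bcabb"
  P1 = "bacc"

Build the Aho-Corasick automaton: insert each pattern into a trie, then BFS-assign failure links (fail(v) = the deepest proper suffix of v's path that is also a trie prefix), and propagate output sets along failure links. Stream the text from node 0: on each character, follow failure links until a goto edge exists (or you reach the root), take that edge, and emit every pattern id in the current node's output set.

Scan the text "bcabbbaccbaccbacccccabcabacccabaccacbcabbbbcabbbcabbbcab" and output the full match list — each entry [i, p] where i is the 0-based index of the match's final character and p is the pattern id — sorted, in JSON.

Build automaton:
Trie (insert patterns):
  0='ε' goto b→1
  1='b' goto a→6 c→2
  2='bc' goto a→3
  3='bca' goto b→4
  4='bcab' goto b→5
  5='bcabb' goto ·  [P0 ends]
  6='ba' goto c→7
  7='bac' goto c→8
  8='bacc' goto ·  [P1 ends]

Failure links (BFS by depth):
  fail(1) 'b': from fail(0)=0 chase 'b': 0 ⇒ 0;  out=∅∪out(0)=∅
  fail(2) 'bc': from fail(1)=0 chase 'c': 0 ⇒ 0;  out=∅∪out(0)=∅
  fail(6) 'ba': from fail(1)=0 chase 'a': 0 ⇒ 0;  out=∅∪out(0)=∅
  fail(3) 'bca': from fail(2)=0 chase 'a': 0 ⇒ 0;  out=∅∪out(0)=∅
  fail(7) 'bac': from fail(6)=0 chase 'c': 0 ⇒ 0;  out=∅∪out(0)=∅
  fail(4) 'bcab': from fail(3)=0 chase 'b': 0 ⇒ 1;  out=∅∪out(1)=∅
  fail(8) 'bacc': from fail(7)=0 chase 'c': 0 ⇒ 0;  out={1}∪out(0)={1}
  fail(5) 'bcabb': from fail(4)=1 chase 'b': 1→0 ⇒ 1;  out={0}∪out(1)={0}

Text stream:
pos 0 'b': at 1
pos 1 'c': at 2
pos 2 'a': at 3
pos 3 'b': at 4
pos 4 'b': at 5  → match P0@[0:4]
pos 5 'b': at 1 ·f
pos 6 'a': at 6
pos 7 'c': at 7
pos 8 'c': at 8  → match P1@[5:8]
pos 9 'b': at 1 ·f
pos 10 'a': at 6
pos 11 'c': at 7
pos 12 'c': at 8  → match P1@[9:12]
pos 13 'b': at 1 ·f
pos 14 'a': at 6
pos 15 'c': at 7
pos 16 'c': at 8  → match P1@[13:16]
pos 17 'c': at 0 ·f
pos 18 'c': at 0
pos 19 'c': at 0
pos 20 'a': at 0
pos 21 'b': at 1
pos 22 'c': at 2
pos 23 'a': at 3
pos 24 'b': at 4
pos 25 'a': at 6 ·f
pos 26 'c': at 7
pos 27 'c': at 8  → match P1@[24:27]
pos 28 'c': at 0 ·f
pos 29 'a': at 0
pos 30 'b': at 1
pos 31 'a': at 6
pos 32 'c': at 7
pos 33 'c': at 8  → match P1@[30:33]
pos 34 'a': at 0 ·f
pos 35 'c': at 0
pos 36 'b': at 1
pos 37 'c': at 2
pos 38 'a': at 3
pos 39 'b': at 4
pos 40 'b': at 5  → match P0@[36:40]
pos 41 'b': at 1 ·f
pos 42 'b': at 1 ·f
pos 43 'c': at 2
pos 44 'a': at 3
pos 45 'b': at 4
pos 46 'b': at 5  → match P0@[42:46]
pos 47 'b': at 1 ·f
pos 48 'c': at 2
pos 49 'a': at 3
pos 50 'b': at 4
pos 51 'b': at 5  → match P0@[47:51]
pos 52 'b': at 1 ·f
pos 53 'c': at 2
pos 54 'a': at 3
pos 55 'b': at 4

All matches (sorted): [[4,0],[8,1],[12,1],[16,1],[27,1],[33,1],[40,0],[46,0],[51,0]]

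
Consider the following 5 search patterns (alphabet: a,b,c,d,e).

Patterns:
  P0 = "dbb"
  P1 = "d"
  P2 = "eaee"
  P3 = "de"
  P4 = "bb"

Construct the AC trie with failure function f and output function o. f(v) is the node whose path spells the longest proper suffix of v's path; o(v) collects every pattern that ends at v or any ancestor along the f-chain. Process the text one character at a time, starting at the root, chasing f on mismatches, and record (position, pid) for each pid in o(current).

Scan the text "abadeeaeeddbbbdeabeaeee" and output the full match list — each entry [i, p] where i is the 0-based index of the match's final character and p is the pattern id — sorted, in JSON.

Build automaton:
Trie (insert patterns):
  n0 'ε': b→9 d→1 e→4
  n1 'd': b→2 e→8  [P1 ends]
  n2 'db': b→3
  n3 'dbb': ·  [P0 ends]
  n4 'e': a→5
  n5 'ea': e→6
  n6 'eae': e→7
  n7 'eaee': ·  [P2 ends]
  n8 'de': ·  [P3 ends]
  n9 'b': b→10
  n10 'bb': ·  [P4 ends]

BFS fail/out derivation:
  n1('d'): parent n0 fail=0; on 'd' 0 → fail=0;  out {1}∪∅={1}
  n4('e'): parent n0 fail=0; on 'e' 0 → fail=0;  out ∅∪∅=∅
  n9('b'): parent n0 fail=0; on 'b' 0 → fail=0;  out ∅∪∅=∅
  n2('db'): parent n1 fail=0; on 'b' 0 → fail=9;  out ∅∪∅=∅
  n5('ea'): parent n4 fail=0; on 'a' 0 → fail=0;  out ∅∪∅=∅
  n8('de'): parent n1 fail=0; on 'e' 0 → fail=4;  out {3}∪∅={3}
  n10('bb'): parent n9 fail=0; on 'b' 0 → fail=9;  out {4}∪∅={4}
  n3('dbb'): parent n2 fail=9; on 'b' 9 → fail=10;  out {0}∪{4}={0,4}
  n6('eae'): parent n5 fail=0; on 'e' 0 → fail=4;  out ∅∪∅=∅
  n7('eaee'): parent n6 fail=4; on 'e' 4→0 → fail=4;  out {2}∪∅={2}

Run:
i=0 'a': node 0→0
i=1 'b': node 0→9
i=2 'a': node 9→0 ·f
i=3 'd': node 0→1  → match P1@[3:3]
i=4 'e': node 1→8  → match P3@[3:4]
i=5 'e': node 8→4 ·f
i=6 'a': node 4→5
i=7 'e': node 5→6
i=8 'e': node 6→7  → match P2@[5:8]
i=9 'd': node 7→1 ·f  → match P1@[9:9]
i=10 'd': node 1→1 ·f  → match P1@[10:10]
i=11 'b': node 1→2
i=12 'b': node 2→3  → match P0@[10:12],P4@[11:12]
i=13 'b': node 3→10 ·f  → match P4@[12:13]
i=14 'd': node 10→1 ·f  → match P1@[14:14]
i=15 'e': node 1→8  → match P3@[14:15]
i=16 'a': node 8→5 ·f
i=17 'b': node 5→9 ·f
i=18 'e': node 9→4 ·f
i=19 'a': node 4→5
i=20 'e': node 5→6
i=21 'e': node 6→7  → match P2@[18:21]
i=22 'e': node 7→4 ·f

All matches (sorted): [[3,1],[4,3],[8,2],[9,1],[10,1],[12,0],[12,4],[13,4],[14,1],[15,3],[21,2]]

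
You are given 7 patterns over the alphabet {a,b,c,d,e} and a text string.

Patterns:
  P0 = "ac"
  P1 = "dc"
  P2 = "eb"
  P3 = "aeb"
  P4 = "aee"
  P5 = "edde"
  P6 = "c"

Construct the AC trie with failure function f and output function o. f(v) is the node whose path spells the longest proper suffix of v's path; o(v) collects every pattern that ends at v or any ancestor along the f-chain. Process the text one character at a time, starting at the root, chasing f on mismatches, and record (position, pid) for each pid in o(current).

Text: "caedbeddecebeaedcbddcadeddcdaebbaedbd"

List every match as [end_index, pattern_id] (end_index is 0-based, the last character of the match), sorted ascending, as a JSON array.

Build:
Trie (insert patterns):
  0='ε' goto a→1 c→13 d→3 e→5
  1='a' goto c→2 e→7
  2='ac' goto ·  [P0 ends]
  3='d' goto c→4
  4='dc' goto ·  [P1 ends]
  5='e' goto b→6 d→10
  6='eb' goto ·  [P2 ends]
  7='ae' goto b→8 e→9
  8='aeb' goto ·  [P3 ends]
  9='aee' goto ·  [P4 ends]
  10='ed' goto d→11
  11='edd' goto e→12
  12='edde' goto ·  [P5 ends]
  13='c' goto ·  [P6 ends]

BFS fail/out derivation:
  n1('a'): parent n0 fail=0; on 'a' 0 → fail=0;  out ∅∪∅=∅
  n3('d'): parent n0 fail=0; on 'd' 0 → fail=0;  out ∅∪∅=∅
  n5('e'): parent n0 fail=0; on 'e' 0 → fail=0;  out ∅∪∅=∅
  n13('c'): parent n0 fail=0; on 'c' 0 → fail=0;  out {6}∪∅={6}
  n2('ac'): parent n1 fail=0; on 'c' 0 → fail=13;  out {0}∪{6}={0,6}
  n4('dc'): parent n3 fail=0; on 'c' 0 → fail=13;  out {1}∪{6}={1,6}
  n6('eb'): parent n5 fail=0; on 'b' 0 → fail=0;  out {2}∪∅={2}
  n7('ae'): parent n1 fail=0; on 'e' 0 → fail=5;  out ∅∪∅=∅
  n10('ed'): parent n5 fail=0; on 'd' 0 → fail=3;  out ∅∪∅=∅
  n8('aeb'): parent n7 fail=5; on 'b' 5 → fail=6;  out {3}∪{2}={2,3}
  n9('aee'): parent n7 fail=5; on 'e' 5→0 → fail=5;  out {4}∪∅={4}
  n11('edd'): parent n10 fail=3; on 'd' 3→0 → fail=3;  out ∅∪∅=∅
  n12('edde'): parent n11 fail=3; on 'e' 3→0 → fail=5;  out {5}∪∅={5}

Text stream:
pos 0 'c': at 13  ** P6@[0:0]
pos 1 'a': at 1 ·f
pos 2 'e': at 7
pos 3 'd': at 10 ·f
pos 4 'b': at 0 ·f
pos 5 'e': at 5
pos 6 'd': at 10
pos 7 'd': at 11
pos 8 'e': at 12  ** P5@[5:8]
pos 9 'c': at 13 ·f  ** P6@[9:9]
pos 10 'e': at 5 ·f
pos 11 'b': at 6  ** P2@[10:11]
pos 12 'e': at 5 ·f
pos 13 'a': at 1 ·f
pos 14 'e': at 7
pos 15 'd': at 10 ·f
pos 16 'c': at 4 ·f  ** P1@[15:16],P6@[16:16]
pos 17 'b': at 0 ·f
pos 18 'd': at 3
pos 19 'd': at 3 ·f
pos 20 'c': at 4  ** P1@[19:20],P6@[20:20]
pos 21 'a': at 1 ·f
pos 22 'd': at 3 ·f
pos 23 'e': at 5 ·f
pos 24 'd': at 10
pos 25 'd': at 11
pos 26 'c': at 4 ·f  ** P1@[25:26],P6@[26:26]
pos 27 'd': at 3 ·f
pos 28 'a': at 1 ·f
pos 29 'e': at 7
pos 30 'b': at 8  ** P2@[29:30],P3@[28:30]
pos 31 'b': at 0 ·f
pos 32 'a': at 1
pos 33 'e': at 7
pos 34 'd': at 10 ·f
pos 35 'b': at 0 ·f
pos 36 'd': at 3

Matches: [[0,6],[8,5],[9,6],[11,2],[16,1],[16,6],[20,1],[20,6],[26,1],[26,6],[30,2],[30,3]]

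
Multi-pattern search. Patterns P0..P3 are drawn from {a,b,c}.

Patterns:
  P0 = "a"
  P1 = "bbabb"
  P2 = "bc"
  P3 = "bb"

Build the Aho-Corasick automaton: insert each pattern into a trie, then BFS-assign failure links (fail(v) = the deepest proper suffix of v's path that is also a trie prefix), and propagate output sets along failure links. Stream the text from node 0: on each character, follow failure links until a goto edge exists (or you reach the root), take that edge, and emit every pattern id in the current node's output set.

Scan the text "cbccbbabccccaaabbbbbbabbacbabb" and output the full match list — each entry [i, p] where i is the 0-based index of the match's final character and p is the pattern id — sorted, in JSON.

Build:
Trie nodes:
  0='ε' goto a→1 b→2
  1='a' goto ·  ←P0
  2='b' goto b→3 c→7
  3='bb' goto a→4  ←P3
  4='bba' goto b→5
  5='bbab' goto b→6
  6='bbabb' goto ·  ←P1
  7='bc' goto ·  ←P2

Failure links (BFS by depth):
  n1('a'): parent n0 fail=0; on 'a' 0 → fail=0;  out {0}∪∅={0}
  n2('b'): parent n0 fail=0; on 'b' 0 → fail=0;  out ∅∪∅=∅
  n3('bb'): parent n2 fail=0; on 'b' 0 → fail=2;  out {3}∪∅={3}
  n7('bc'): parent n2 fail=0; on 'c' 0 → fail=0;  out {2}∪∅={2}
  n4('bba'): parent n3 fail=2; on 'a' 2→0 → fail=1;  out ∅∪{0}={0}
  n5('bbab'): parent n4 fail=1; on 'b' 1→0 → fail=2;  out ∅∪∅=∅
  n6('bbabb'): parent n5 fail=2; on 'b' 2 → fail=3;  out {1}∪{3}={1,3}

Run:
[0] read 'c'  n0⇒n0
[1] read 'b'  n0⇒n2
[2] read 'c'  n2⇒n7  emit P2@[1:2]
[3] read 'c'  n7⇒n0 (via fail)
[4] read 'b'  n0⇒n2
[5] read 'b'  n2⇒n3  emit P3@[4:5]
[6] read 'a'  n3⇒n4  emit P0@[6:6]
[7] read 'b'  n4⇒n5
[8] read 'c'  n5⇒n7 (via fail)  emit P2@[7:8]
[9] read 'c'  n7⇒n0 (via fail)
[10] read 'c'  n0⇒n0
[11] read 'c'  n0⇒n0
[12] read 'a'  n0⇒n1  emit P0@[12:12]
[13] read 'a'  n1⇒n1 (via fail)  emit P0@[13:13]
[14] read 'a'  n1⇒n1 (via fail)  emit P0@[14:14]
[15] read 'b'  n1⇒n2 (via fail)
[16] read 'b'  n2⇒n3  emit P3@[15:16]
[17] read 'b'  n3⇒n3 (via fail)  emit P3@[16:17]
[18] read 'b'  n3⇒n3 (via fail)  emit P3@[17:18]
[19] read 'b'  n3⇒n3 (via fail)  emit P3@[18:19]
[20] read 'b'  n3⇒n3 (via fail)  emit P3@[19:20]
[21] read 'a'  n3⇒n4  emit P0@[21:21]
[22] read 'b'  n4⇒n5
[23] read 'b'  n5⇒n6  emit P1@[19:23],P3@[22:23]
[24] read 'a'  n6⇒n4 (via fail)  emit P0@[24:24]
[25] read 'c'  n4⇒n0 (via fail)
[26] read 'b'  n0⇒n2
[27] read 'a'  n2⇒n1 (via fail)  emit P0@[27:27]
[28] read 'b'  n1⇒n2 (via fail)
[29] read 'b'  n2⇒n3  emit P3@[28:29]

Matches: [[2,2],[5,3],[6,0],[8,2],[12,0],[13,0],[14,0],[16,3],[17,3],[18,3],[19,3],[20,3],[21,0],[23,1],[23,3],[24,0],[27,0],[29,3]]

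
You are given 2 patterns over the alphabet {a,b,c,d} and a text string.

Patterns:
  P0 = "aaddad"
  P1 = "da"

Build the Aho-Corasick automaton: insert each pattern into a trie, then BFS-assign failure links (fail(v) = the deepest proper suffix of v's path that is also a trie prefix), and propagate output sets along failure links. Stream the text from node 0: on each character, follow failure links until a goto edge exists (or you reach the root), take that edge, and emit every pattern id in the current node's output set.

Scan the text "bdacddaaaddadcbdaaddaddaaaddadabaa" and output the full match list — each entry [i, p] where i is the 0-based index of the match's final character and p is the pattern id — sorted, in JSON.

Build:
Trie nodes:
  0='ε' goto a→1 d→7
  1='a' goto a→2
  2='aa' goto d→3
  3='aad' goto d→4
  4='aadd' goto a→5
  5='aadda' goto d→6
  6='aaddad' goto ·  [P0 ends]
  7='d' goto a→8
  8='da' goto ·  [P1 ends]

Failure links (BFS by depth):
  fail(1) 'a': from fail(0)=0 chase 'a': 0 ⇒ 0;  out=∅∪out(0)=∅
  fail(7) 'd': from fail(0)=0 chase 'd': 0 ⇒ 0;  out=∅∪out(0)=∅
  fail(2) 'aa': from fail(1)=0 chase 'a': 0 ⇒ 1;  out=∅∪out(1)=∅
  fail(8) 'da': from fail(7)=0 chase 'a': 0 ⇒ 1;  out={1}∪out(1)={1}
  fail(3) 'aad': from fail(2)=1 chase 'd': 1→0 ⇒ 7;  out=∅∪out(7)=∅
  fail(4) 'aadd': from fail(3)=7 chase 'd': 7→0 ⇒ 7;  out=∅∪out(7)=∅
  fail(5) 'aadda': from fail(4)=7 chase 'a': 7 ⇒ 8;  out=∅∪out(8)={1}
  fail(6) 'aaddad': from fail(5)=8 chase 'd': 8→1→0 ⇒ 7;  out={0}∪out(7)={0}

Scan:
pos 0 'b': at 0
pos 1 'd': at 7
pos 2 'a': at 8  → match P1@[1:2]
pos 3 'c': at 0 (via fail)
pos 4 'd': at 7
pos 5 'd': at 7 (via fail)
pos 6 'a': at 8  → match P1@[5:6]
pos 7 'a': at 2 (via fail)
pos 8 'a': at 2 (via fail)
pos 9 'd': at 3
pos 10 'd': at 4
pos 11 'a': at 5  → match P1@[10:11]
pos 12 'd': at 6  → match P0@[7:12]
pos 13 'c': at 0 (via fail)
pos 14 'b': at 0
pos 15 'd': at 7
pos 16 'a': at 8  → match P1@[15:16]
pos 17 'a': at 2 (via fail)
pos 18 'd': at 3
pos 19 'd': at 4
pos 20 'a': at 5  → match P1@[19:20]
pos 21 'd': at 6  → match P0@[16:21]
pos 22 'd': at 7 (via fail)
pos 23 'a': at 8  → match P1@[22:23]
pos 24 'a': at 2 (via fail)
pos 25 'a': at 2 (via fail)
pos 26 'd': at 3
pos 27 'd': at 4
pos 28 'a': at 5  → match P1@[27:28]
pos 29 'd': at 6  → match P0@[24:29]
pos 30 'a': at 8 (via fail)  → match P1@[29:30]
pos 31 'b': at 0 (via fail)
pos 32 'a': at 1
pos 33 'a': at 2

Result: [[2,1],[6,1],[11,1],[12,0],[16,1],[20,1],[21,0],[23,1],[28,1],[29,0],[30,1]]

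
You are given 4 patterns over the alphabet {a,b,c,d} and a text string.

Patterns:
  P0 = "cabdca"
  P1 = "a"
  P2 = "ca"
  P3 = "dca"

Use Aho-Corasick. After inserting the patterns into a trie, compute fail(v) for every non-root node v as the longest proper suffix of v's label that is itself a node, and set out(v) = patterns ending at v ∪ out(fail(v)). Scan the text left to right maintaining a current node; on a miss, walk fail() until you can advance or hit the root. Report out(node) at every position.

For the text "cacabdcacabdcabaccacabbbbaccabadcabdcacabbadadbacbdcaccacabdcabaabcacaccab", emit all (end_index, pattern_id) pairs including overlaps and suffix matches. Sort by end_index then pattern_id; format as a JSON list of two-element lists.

Construct AC machine:
Trie nodes:
  0='ε' goto a→7 c→1 d→8
  1='c' goto a→2
  2='ca' goto b→3  [P2 ends]
  3='cab' goto d→4
  4='cabd' goto c→5
  5='cabdc' goto a→6
  6='cabdca' goto ·  [P0 ends]
  7='a' goto ·  [P1 ends]
  8='d' goto c→9
  9='dc' goto a→10
  10='dca' goto ·  [P3 ends]

BFS fail/out derivation:
  fail(1) 'c': from fail(0)=0 chase 'c': 0 ⇒ 0;  out=∅∪out(0)=∅
  fail(7) 'a': from fail(0)=0 chase 'a': 0 ⇒ 0;  out={1}∪out(0)={1}
  fail(8) 'd': from fail(0)=0 chase 'd': 0 ⇒ 0;  out=∅∪out(0)=∅
  fail(2) 'ca': from fail(1)=0 chase 'a': 0 ⇒ 7;  out={2}∪out(7)={1,2}
  fail(9) 'dc': from fail(8)=0 chase 'c': 0 ⇒ 1;  out=∅∪out(1)=∅
  fail(3) 'cab': from fail(2)=7 chase 'b': 7→0 ⇒ 0;  out=∅∪out(0)=∅
  fail(10) 'dca': from fail(9)=1 chase 'a': 1 ⇒ 2;  out={3}∪out(2)={1,2,3}
  fail(4) 'cabd': from fail(3)=0 chase 'd': 0 ⇒ 8;  out=∅∪out(8)=∅
  fail(5) 'cabdc': from fail(4)=8 chase 'c': 8 ⇒ 9;  out=∅∪out(9)=∅
  fail(6) 'cabdca': from fail(5)=9 chase 'a': 9 ⇒ 10;  out={0}∪out(10)={0,1,2,3}

Scan:
pos 0 'c': at 1
pos 1 'a': at 2  → match P1@[1:1],P2@[0:1]
pos 2 'c': at 1 (via fail)
pos 3 'a': at 2  → match P1@[3:3],P2@[2:3]
pos 4 'b': at 3
pos 5 'd': at 4
pos 6 'c': at 5
pos 7 'a': at 6  → match P0@[2:7],P1@[7:7],P2@[6:7],P3@[5:7]
pos 8 'c': at 1 (via fail)
pos 9 'a': at 2  → match P1@[9:9],P2@[8:9]
pos 10 'b': at 3
pos 11 'd': at 4
pos 12 'c': at 5
pos 13 'a': at 6  → match P0@[8:13],P1@[13:13],P2@[12:13],P3@[11:13]
pos 14 'b': at 3 (via fail)
pos 15 'a': at 7 (via fail)  → match P1@[15:15]
pos 16 'c': at 1 (via fail)
pos 17 'c': at 1 (via fail)
pos 18 'a': at 2  → match P1@[18:18],P2@[17:18]
pos 19 'c': at 1 (via fail)
pos 20 'a': at 2  → match P1@[20:20],P2@[19:20]
pos 21 'b': at 3
pos 22 'b': at 0 (via fail)
pos 23 'b': at 0
pos 24 'b': at 0
pos 25 'a': at 7  → match P1@[25:25]
pos 26 'c': at 1 (via fail)
pos 27 'c': at 1 (via fail)
pos 28 'a': at 2  → match P1@[28:28],P2@[27:28]
pos 29 'b': at 3
pos 30 'a': at 7 (via fail)  → match P1@[30:30]
pos 31 'd': at 8 (via fail)
pos 32 'c': at 9
pos 33 'a': at 10  → match P1@[33:33],P2@[32:33],P3@[31:33]
pos 34 'b': at 3 (via fail)
pos 35 'd': at 4
pos 36 'c': at 5
pos 37 'a': at 6  → match P0@[32:37],P1@[37:37],P2@[36:37],P3@[35:37]
pos 38 'c': at 1 (via fail)
pos 39 'a': at 2  → match P1@[39:39],P2@[38:39]
pos 40 'b': at 3
pos 41 'b': at 0 (via fail)
pos 42 'a': at 7  → match P1@[42:42]
pos 43 'd': at 8 (via fail)
pos 44 'a': at 7 (via fail)  → match P1@[44:44]
pos 45 'd': at 8 (via fail)
pos 46 'b': at 0 (via fail)
pos 47 'a': at 7  → match P1@[47:47]
pos 48 'c': at 1 (via fail)
pos 49 'b': at 0 (via fail)
pos 50 'd': at 8
pos 51 'c': at 9
pos 52 'a': at 10  → match P1@[52:52],P2@[51:52],P3@[50:52]
pos 53 'c': at 1 (via fail)
pos 54 'c': at 1 (via fail)
pos 55 'a': at 2  → match P1@[55:55],P2@[54:55]
pos 56 'c': at 1 (via fail)
pos 57 'a': at 2  → match P1@[57:57],P2@[56:57]
pos 58 'b': at 3
pos 59 'd': at 4
pos 60 'c': at 5
pos 61 'a': at 6  → match P0@[56:61],P1@[61:61],P2@[60:61],P3@[59:61]
pos 62 'b': at 3 (via fail)
pos 63 'a': at 7 (via fail)  → match P1@[63:63]
pos 64 'a': at 7 (via fail)  → match P1@[64:64]
pos 65 'b': at 0 (via fail)
pos 66 'c': at 1
pos 67 'a': at 2  → match P1@[67:67],P2@[66:67]
pos 68 'c': at 1 (via fail)
pos 69 'a': at 2  → match P1@[69:69],P2@[68:69]
pos 70 'c': at 1 (via fail)
pos 71 'c': at 1 (via fail)
pos 72 'a': at 2  → match P1@[72:72],P2@[71:72]
pos 73 'b': at 3

All matches (sorted): [[1,1],[1,2],[3,1],[3,2],[7,0],[7,1],[7,2],[7,3],[9,1],[9,2],[13,0],[13,1],[13,2],[13,3],[15,1],[18,1],[18,2],[20,1],[20,2],[25,1],[28,1],[28,2],[30,1],[33,1],[33,2],[33,3],[37,0],[37,1],[37,2],[37,3],[39,1],[39,2],[42,1],[44,1],[47,1],[52,1],[52,2],[52,3],[55,1],[55,2],[57,1],[57,2],[61,0],[61,1],[61,2],[61,3],[63,1],[64,1],[67,1],[67,2],[69,1],[69,2],[72,1],[72,2]]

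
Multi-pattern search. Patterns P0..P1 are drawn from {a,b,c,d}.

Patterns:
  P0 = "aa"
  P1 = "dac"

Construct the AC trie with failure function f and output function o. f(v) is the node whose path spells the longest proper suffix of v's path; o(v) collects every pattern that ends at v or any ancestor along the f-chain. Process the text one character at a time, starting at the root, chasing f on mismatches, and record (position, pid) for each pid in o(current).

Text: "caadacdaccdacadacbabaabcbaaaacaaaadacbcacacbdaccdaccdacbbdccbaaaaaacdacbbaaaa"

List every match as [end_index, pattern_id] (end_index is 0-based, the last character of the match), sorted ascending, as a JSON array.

Construct AC machine:
Trie nodes:
  0='ε' goto a→1 d→3
  1='a' goto a→2
  2='aa' goto ·  ←P0
  3='d' goto a→4
  4='da' goto c→5
  5='dac' goto ·  ←P1

Failure links (BFS by depth):
  fail(1) 'a': from fail(0)=0 chase 'a': 0 ⇒ 0;  out=∅∪out(0)=∅
  fail(3) 'd': from fail(0)=0 chase 'd': 0 ⇒ 0;  out=∅∪out(0)=∅
  fail(2) 'aa': from fail(1)=0 chase 'a': 0 ⇒ 1;  out={0}∪out(1)={0}
  fail(4) 'da': from fail(3)=0 chase 'a': 0 ⇒ 1;  out=∅∪out(1)=∅
  fail(5) 'dac': from fail(4)=1 chase 'c': 1→0 ⇒ 0;  out={1}∪out(0)={1}

Scan:
[0] read 'c'  n0⇒n0
[1] read 'a'  n0⇒n1
[2] read 'a'  n1⇒n2  → match P0@[1:2]
[3] read 'd'  n2⇒n3 (via fail)
[4] read 'a'  n3⇒n4
[5] read 'c'  n4⇒n5  → match P1@[3:5]
[6] read 'd'  n5⇒n3 (via fail)
[7] read 'a'  n3⇒n4
[8] read 'c'  n4⇒n5  → match P1@[6:8]
[9] read 'c'  n5⇒n0 (via fail)
[10] read 'd'  n0⇒n3
[11] read 'a'  n3⇒n4
[12] read 'c'  n4⇒n5  → match P1@[10:12]
[13] read 'a'  n5⇒n1 (via fail)
[14] read 'd'  n1⇒n3 (via fail)
[15] read 'a'  n3⇒n4
[16] read 'c'  n4⇒n5  → match P1@[14:16]
[17] read 'b'  n5⇒n0 (via fail)
[18] read 'a'  n0⇒n1
[19] read 'b'  n1⇒n0 (via fail)
[20] read 'a'  n0⇒n1
[21] read 'a'  n1⇒n2  → match P0@[20:21]
[22] read 'b'  n2⇒n0 (via fail)
[23] read 'c'  n0⇒n0
[24] read 'b'  n0⇒n0
[25] read 'a'  n0⇒n1
[26] read 'a'  n1⇒n2  → match P0@[25:26]
[27] read 'a'  n2⇒n2 (via fail)  → match P0@[26:27]
[28] read 'a'  n2⇒n2 (via fail)  → match P0@[27:28]
[29] read 'c'  n2⇒n0 (via fail)
[30] read 'a'  n0⇒n1
[31] read 'a'  n1⇒n2  → match P0@[30:31]
[32] read 'a'  n2⇒n2 (via fail)  → match P0@[31:32]
[33] read 'a'  n2⇒n2 (via fail)  → match P0@[32:33]
[34] read 'd'  n2⇒n3 (via fail)
[35] read 'a'  n3⇒n4
[36] read 'c'  n4⇒n5  → match P1@[34:36]
[37] read 'b'  n5⇒n0 (via fail)
[38] read 'c'  n0⇒n0
[39] read 'a'  n0⇒n1
[40] read 'c'  n1⇒n0 (via fail)
[41] read 'a'  n0⇒n1
[42] read 'c'  n1⇒n0 (via fail)
[43] read 'b'  n0⇒n0
[44] read 'd'  n0⇒n3
[45] read 'a'  n3⇒n4
[46] read 'c'  n4⇒n5  → match P1@[44:46]
[47] read 'c'  n5⇒n0 (via fail)
[48] read 'd'  n0⇒n3
[49] read 'a'  n3⇒n4
[50] read 'c'  n4⇒n5  → match P1@[48:50]
[51] read 'c'  n5⇒n0 (via fail)
[52] read 'd'  n0⇒n3
[53] read 'a'  n3⇒n4
[54] read 'c'  n4⇒n5  → match P1@[52:54]
[55] read 'b'  n5⇒n0 (via fail)
[56] read 'b'  n0⇒n0
[57] read 'd'  n0⇒n3
[58] read 'c'  n3⇒n0 (via fail)
[59] read 'c'  n0⇒n0
[60] read 'b'  n0⇒n0
[61] read 'a'  n0⇒n1
[62] read 'a'  n1⇒n2  → match P0@[61:62]
[63] read 'a'  n2⇒n2 (via fail)  → match P0@[62:63]
[64] read 'a'  n2⇒n2 (via fail)  → match P0@[63:64]
[65] read 'a'  n2⇒n2 (via fail)  → match P0@[64:65]
[66] read 'a'  n2⇒n2 (via fail)  → match P0@[65:66]
[67] read 'c'  n2⇒n0 (via fail)
[68] read 'd'  n0⇒n3
[69] read 'a'  n3⇒n4
[70] read 'c'  n4⇒n5  → match P1@[68:70]
[71] read 'b'  n5⇒n0 (via fail)
[72] read 'b'  n0⇒n0
[73] read 'a'  n0⇒n1
[74] read 'a'  n1⇒n2  → match P0@[73:74]
[75] read 'a'  n2⇒n2 (via fail)  → match P0@[74:75]
[76] read 'a'  n2⇒n2 (via fail)  → match P0@[75:76]

All matches (sorted): [[2,0],[5,1],[8,1],[12,1],[16,1],[21,0],[26,0],[27,0],[28,0],[31,0],[32,0],[33,0],[36,1],[46,1],[50,1],[54,1],[62,0],[63,0],[64,0],[65,0],[66,0],[70,1],[74,0],[75,0],[76,0]]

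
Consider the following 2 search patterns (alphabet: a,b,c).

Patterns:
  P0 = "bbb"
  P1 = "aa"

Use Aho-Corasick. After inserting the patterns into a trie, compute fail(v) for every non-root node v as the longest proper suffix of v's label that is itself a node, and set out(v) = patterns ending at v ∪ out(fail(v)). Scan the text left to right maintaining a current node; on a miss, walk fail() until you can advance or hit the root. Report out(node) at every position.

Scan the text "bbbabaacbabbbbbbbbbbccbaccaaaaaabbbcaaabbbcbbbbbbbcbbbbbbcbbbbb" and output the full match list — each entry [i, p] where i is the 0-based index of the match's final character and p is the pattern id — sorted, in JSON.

Construct AC machine:
Trie nodes:
  0='ε' goto a→4 b→1
  1='b' goto b→2
  2='bb' goto b→3
  3='bbb' goto ·  [P0 ends]
  4='a' goto a→5
  5='aa' goto ·  [P1 ends]

BFS fail/out derivation:
  n1('b'): parent n0 fail=0; on 'b' 0 → fail=0;  out ∅∪∅=∅
  n4('a'): parent n0 fail=0; on 'a' 0 → fail=0;  out ∅∪∅=∅
  n2('bb'): parent n1 fail=0; on 'b' 0 → fail=1;  out ∅∪∅=∅
  n5('aa'): parent n4 fail=0; on 'a' 0 → fail=4;  out {1}∪∅={1}
  n3('bbb'): parent n2 fail=1; on 'b' 1 → fail=2;  out {0}∪∅={0}

Run:
i=0 'b': node 0→1
i=1 'b': node 1→2
i=2 'b': node 2→3  emit P0@[0:2]
i=3 'a': node 3→4 (fail-walked)
i=4 'b': node 4→1 (fail-walked)
i=5 'a': node 1→4 (fail-walked)
i=6 'a': node 4→5  emit P1@[5:6]
i=7 'c': node 5→0 (fail-walked)
i=8 'b': node 0→1
i=9 'a': node 1→4 (fail-walked)
i=10 'b': node 4→1 (fail-walked)
i=11 'b': node 1→2
i=12 'b': node 2→3  emit P0@[10:12]
i=13 'b': node 3→3 (fail-walked)  emit P0@[11:13]
i=14 'b': node 3→3 (fail-walked)  emit P0@[12:14]
i=15 'b': node 3→3 (fail-walked)  emit P0@[13:15]
i=16 'b': node 3→3 (fail-walked)  emit P0@[14:16]
i=17 'b': node 3→3 (fail-walked)  emit P0@[15:17]
i=18 'b': node 3→3 (fail-walked)  emit P0@[16:18]
i=19 'b': node 3→3 (fail-walked)  emit P0@[17:19]
i=20 'c': node 3→0 (fail-walked)
i=21 'c': node 0→0
i=22 'b': node 0→1
i=23 'a': node 1→4 (fail-walked)
i=24 'c': node 4→0 (fail-walked)
i=25 'c': node 0→0
i=26 'a': node 0→4
i=27 'a': node 4→5  emit P1@[26:27]
i=28 'a': node 5→5 (fail-walked)  emit P1@[27:28]
i=29 'a': node 5→5 (fail-walked)  emit P1@[28:29]
i=30 'a': node 5→5 (fail-walked)  emit P1@[29:30]
i=31 'a': node 5→5 (fail-walked)  emit P1@[30:31]
i=32 'b': node 5→1 (fail-walked)
i=33 'b': node 1→2
i=34 'b': node 2→3  emit P0@[32:34]
i=35 'c': node 3→0 (fail-walked)
i=36 'a': node 0→4
i=37 'a': node 4→5  emit P1@[36:37]
i=38 'a': node 5→5 (fail-walked)  emit P1@[37:38]
i=39 'b': node 5→1 (fail-walked)
i=40 'b': node 1→2
i=41 'b': node 2→3  emit P0@[39:41]
i=42 'c': node 3→0 (fail-walked)
i=43 'b': node 0→1
i=44 'b': node 1→2
i=45 'b': node 2→3  emit P0@[43:45]
i=46 'b': node 3→3 (fail-walked)  emit P0@[44:46]
i=47 'b': node 3→3 (fail-walked)  emit P0@[45:47]
i=48 'b': node 3→3 (fail-walked)  emit P0@[46:48]
i=49 'b': node 3→3 (fail-walked)  emit P0@[47:49]
i=50 'c': node 3→0 (fail-walked)
i=51 'b': node 0→1
i=52 'b': node 1→2
i=53 'b': node 2→3  emit P0@[51:53]
i=54 'b': node 3→3 (fail-walked)  emit P0@[52:54]
i=55 'b': node 3→3 (fail-walked)  emit P0@[53:55]
i=56 'b': node 3→3 (fail-walked)  emit P0@[54:56]
i=57 'c': node 3→0 (fail-walked)
i=58 'b': node 0→1
i=59 'b': node 1→2
i=60 'b': node 2→3  emit P0@[58:60]
i=61 'b': node 3→3 (fail-walked)  emit P0@[59:61]
i=62 'b': node 3→3 (fail-walked)  emit P0@[60:62]

All matches (sorted): [[2,0],[6,1],[12,0],[13,0],[14,0],[15,0],[16,0],[17,0],[18,0],[19,0],[27,1],[28,1],[29,1],[30,1],[31,1],[34,0],[37,1],[38,1],[41,0],[45,0],[46,0],[47,0],[48,0],[49,0],[53,0],[54,0],[55,0],[56,0],[60,0],[61,0],[62,0]]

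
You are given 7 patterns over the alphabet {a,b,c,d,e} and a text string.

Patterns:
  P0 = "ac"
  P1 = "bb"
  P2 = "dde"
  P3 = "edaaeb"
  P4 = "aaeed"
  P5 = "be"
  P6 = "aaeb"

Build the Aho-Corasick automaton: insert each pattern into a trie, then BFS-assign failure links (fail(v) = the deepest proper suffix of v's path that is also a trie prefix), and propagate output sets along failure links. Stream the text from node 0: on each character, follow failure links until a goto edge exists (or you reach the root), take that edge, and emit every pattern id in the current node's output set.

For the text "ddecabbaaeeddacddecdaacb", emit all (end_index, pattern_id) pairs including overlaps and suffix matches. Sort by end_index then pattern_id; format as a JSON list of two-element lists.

Build automaton:
Trie (insert patterns):
  0='ε' goto a→1 b→3 d→5 e→8
  1='a' goto a→14 c→2
  2='ac' goto ·  ←P0
  3='b' goto b→4 e→18
  4='bb' goto ·  ←P1
  5='d' goto d→6
  6='dd' goto e→7
  7='dde' goto ·  ←P2
  8='e' goto d→9
  9='ed' goto a→10
  10='eda' goto a→11
  11='edaa' goto e→12
  12='edaae' goto b→13
  13='edaaeb' goto ·  ←P3
  14='aa' goto e→15
  15='aae' goto b→19 e→16
  16='aaee' goto d→17
  17='aaeed' goto ·  ←P4
  18='be' goto ·  ←P5
  19='aaeb' goto ·  ←P6

Failure links (BFS by depth):
  fail(1) 'a': from fail(0)=0 chase 'a': 0 ⇒ 0;  out=∅∪out(0)=∅
  fail(3) 'b': from fail(0)=0 chase 'b': 0 ⇒ 0;  out=∅∪out(0)=∅
  fail(5) 'd': from fail(0)=0 chase 'd': 0 ⇒ 0;  out=∅∪out(0)=∅
  fail(8) 'e': from fail(0)=0 chase 'e': 0 ⇒ 0;  out=∅∪out(0)=∅
  fail(2) 'ac': from fail(1)=0 chase 'c': 0 ⇒ 0;  out={0}∪out(0)={0}
  fail(4) 'bb': from fail(3)=0 chase 'b': 0 ⇒ 3;  out={1}∪out(3)={1}
  fail(6) 'dd': from fail(5)=0 chase 'd': 0 ⇒ 5;  out=∅∪out(5)=∅
  fail(9) 'ed': from fail(8)=0 chase 'd': 0 ⇒ 5;  out=∅∪out(5)=∅
  fail(14) 'aa': from fail(1)=0 chase 'a': 0 ⇒ 1;  out=∅∪out(1)=∅
  fail(18) 'be': from fail(3)=0 chase 'e': 0 ⇒ 8;  out={5}∪out(8)={5}
  fail(7) 'dde': from fail(6)=5 chase 'e': 5→0 ⇒ 8;  out={2}∪out(8)={2}
  fail(10) 'eda': from fail(9)=5 chase 'a': 5→0 ⇒ 1;  out=∅∪out(1)=∅
  fail(15) 'aae': from fail(14)=1 chase 'e': 1→0 ⇒ 8;  out=∅∪out(8)=∅
  fail(11) 'edaa': from fail(10)=1 chase 'a': 1 ⇒ 14;  out=∅∪out(14)=∅
  fail(16) 'aaee': from fail(15)=8 chase 'e': 8→0 ⇒ 8;  out=∅∪out(8)=∅
  fail(19) 'aaeb': from fail(15)=8 chase 'b': 8→0 ⇒ 3;  out={6}∪out(3)={6}
  fail(12) 'edaae': from fail(11)=14 chase 'e': 14 ⇒ 15;  out=∅∪out(15)=∅
  fail(17) 'aaeed': from fail(16)=8 chase 'd': 8 ⇒ 9;  out={4}∪out(9)={4}
  fail(13) 'edaaeb': from fail(12)=15 chase 'b': 15 ⇒ 19;  out={3}∪out(19)={3,6}

Run:
pos 0 'd': at 5
pos 1 'd': at 6
pos 2 'e': at 7  emit P2@[0:2]
pos 3 'c': at 0 (fail-walked)
pos 4 'a': at 1
pos 5 'b': at 3 (fail-walked)
pos 6 'b': at 4  emit P1@[5:6]
pos 7 'a': at 1 (fail-walked)
pos 8 'a': at 14
pos 9 'e': at 15
pos 10 'e': at 16
pos 11 'd': at 17  emit P4@[7:11]
pos 12 'd': at 6 (fail-walked)
pos 13 'a': at 1 (fail-walked)
pos 14 'c': at 2  emit P0@[13:14]
pos 15 'd': at 5 (fail-walked)
pos 16 'd': at 6
pos 17 'e': at 7  emit P2@[15:17]
pos 18 'c': at 0 (fail-walked)
pos 19 'd': at 5
pos 20 'a': at 1 (fail-walked)
pos 21 'a': at 14
pos 22 'c': at 2 (fail-walked)  emit P0@[21:22]
pos 23 'b': at 3 (fail-walked)

Matches: [[2,2],[6,1],[11,4],[14,0],[17,2],[22,0]]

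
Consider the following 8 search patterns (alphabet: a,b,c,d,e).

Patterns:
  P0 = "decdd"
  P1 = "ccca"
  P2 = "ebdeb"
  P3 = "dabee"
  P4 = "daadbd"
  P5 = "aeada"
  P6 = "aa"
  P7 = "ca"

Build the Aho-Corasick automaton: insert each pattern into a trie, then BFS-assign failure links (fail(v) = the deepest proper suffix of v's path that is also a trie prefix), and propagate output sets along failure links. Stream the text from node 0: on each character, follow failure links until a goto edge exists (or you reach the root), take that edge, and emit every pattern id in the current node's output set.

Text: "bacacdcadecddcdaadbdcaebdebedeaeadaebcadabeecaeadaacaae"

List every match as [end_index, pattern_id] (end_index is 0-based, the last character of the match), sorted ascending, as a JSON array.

Build automaton:
Trie nodes:
  0='ε' goto a→23 c→6 d→1 e→10
  1='d' goto a→15 e→2
  2='de' goto c→3
  3='dec' goto d→4
  4='decd' goto d→5
  5='decdd' goto ·  ←P0
  6='c' goto a→29 c→7
  7='cc' goto c→8
  8='ccc' goto a→9
  9='ccca' goto ·  ←P1
  10='e' goto b→11
  11='eb' goto d→12
  12='ebd' goto e→13
  13='ebde' goto b→14
  14='ebdeb' goto ·  ←P2
  15='da' goto a→19 b→16
  16='dab' goto e→17
  17='dabe' goto e→18
  18='dabee' goto ·  ←P3
  19='daa' goto d→20
  20='daad' goto b→21
  21='daadb' goto d→22
  22='daadbd' goto ·  ←P4
  23='a' goto a→28 e→24
  24='ae' goto a→25
  25='aea' goto d→26
  26='aead' goto a→27
  27='aeada' goto ·  ←P5
  28='aa' goto ·  ←P6
  29='ca' goto ·  ←P7

Failure links (BFS by depth):
  fail(1) 'd': from fail(0)=0 chase 'd': 0 ⇒ 0;  out=∅∪out(0)=∅
  fail(6) 'c': from fail(0)=0 chase 'c': 0 ⇒ 0;  out=∅∪out(0)=∅
  fail(10) 'e': from fail(0)=0 chase 'e': 0 ⇒ 0;  out=∅∪out(0)=∅
  fail(23) 'a': from fail(0)=0 chase 'a': 0 ⇒ 0;  out=∅∪out(0)=∅
  fail(2) 'de': from fail(1)=0 chase 'e': 0 ⇒ 10;  out=∅∪out(10)=∅
  fail(7) 'cc': from fail(6)=0 chase 'c': 0 ⇒ 6;  out=∅∪out(6)=∅
  fail(11) 'eb': from fail(10)=0 chase 'b': 0 ⇒ 0;  out=∅∪out(0)=∅
  fail(15) 'da': from fail(1)=0 chase 'a': 0 ⇒ 23;  out=∅∪out(23)=∅
  fail(24) 'ae': from fail(23)=0 chase 'e': 0 ⇒ 10;  out=∅∪out(10)=∅
  fail(28) 'aa': from fail(23)=0 chase 'a': 0 ⇒ 23;  out={6}∪out(23)={6}
  fail(29) 'ca': from fail(6)=0 chase 'a': 0 ⇒ 23;  out={7}∪out(23)={7}
  fail(3) 'dec': from fail(2)=10 chase 'c': 10→0 ⇒ 6;  out=∅∪out(6)=∅
  fail(8) 'ccc': from fail(7)=6 chase 'c': 6 ⇒ 7;  out=∅∪out(7)=∅
  fail(12) 'ebd': from fail(11)=0 chase 'd': 0 ⇒ 1;  out=∅∪out(1)=∅
  fail(16) 'dab': from fail(15)=23 chase 'b': 23→0 ⇒ 0;  out=∅∪out(0)=∅
  fail(19) 'daa': from fail(15)=23 chase 'a': 23 ⇒ 28;  out=∅∪out(28)={6}
  fail(25) 'aea': from fail(24)=10 chase 'a': 10→0 ⇒ 23;  out=∅∪out(23)=∅
  fail(4) 'decd': from fail(3)=6 chase 'd': 6→0 ⇒ 1;  out=∅∪out(1)=∅
  fail(9) 'ccca': from fail(8)=7 chase 'a': 7→6 ⇒ 29;  out={1}∪out(29)={1,7}
  fail(13) 'ebde': from fail(12)=1 chase 'e': 1 ⇒ 2;  out=∅∪out(2)=∅
  fail(17) 'dabe': from fail(16)=0 chase 'e': 0 ⇒ 10;  out=∅∪out(10)=∅
  fail(20) 'daad': from fail(19)=28 chase 'd': 28→23→0 ⇒ 1;  out=∅∪out(1)=∅
  fail(26) 'aead': from fail(25)=23 chase 'd': 23→0 ⇒ 1;  out=∅∪out(1)=∅
  fail(5) 'decdd': from fail(4)=1 chase 'd': 1→0 ⇒ 1;  out={0}∪out(1)={0}
  fail(14) 'ebdeb': from fail(13)=2 chase 'b': 2→10 ⇒ 11;  out={2}∪out(11)={2}
  fail(18) 'dabee': from fail(17)=10 chase 'e': 10→0 ⇒ 10;  out={3}∪out(10)={3}
  fail(21) 'daadb': from fail(20)=1 chase 'b': 1→0 ⇒ 0;  out=∅∪out(0)=∅
  fail(27) 'aeada': from fail(26)=1 chase 'a': 1 ⇒ 15;  out={5}∪out(15)={5}
  fail(22) 'daadbd': from fail(21)=0 chase 'd': 0 ⇒ 1;  out={4}∪out(1)={4}

Text stream:
[0] read 'b'  n0⇒n0
[1] read 'a'  n0⇒n23
[2] read 'c'  n23⇒n6 (via fail)
[3] read 'a'  n6⇒n29  → match P7@[2:3]
[4] read 'c'  n29⇒n6 (via fail)
[5] read 'd'  n6⇒n1 (via fail)
[6] read 'c'  n1⇒n6 (via fail)
[7] read 'a'  n6⇒n29  → match P7@[6:7]
[8] read 'd'  n29⇒n1 (via fail)
[9] read 'e'  n1⇒n2
[10] read 'c'  n2⇒n3
[11] read 'd'  n3⇒n4
[12] read 'd'  n4⇒n5  → match P0@[8:12]
[13] read 'c'  n5⇒n6 (via fail)
[14] read 'd'  n6⇒n1 (via fail)
[15] read 'a'  n1⇒n15
[16] read 'a'  n15⇒n19  → match P6@[15:16]
[17] read 'd'  n19⇒n20
[18] read 'b'  n20⇒n21
[19] read 'd'  n21⇒n22  → match P4@[14:19]
[20] read 'c'  n22⇒n6 (via fail)
[21] read 'a'  n6⇒n29  → match P7@[20:21]
[22] read 'e'  n29⇒n24 (via fail)
[23] read 'b'  n24⇒n11 (via fail)
[24] read 'd'  n11⇒n12
[25] read 'e'  n12⇒n13
[26] read 'b'  n13⇒n14  → match P2@[22:26]
[27] read 'e'  n14⇒n10 (via fail)
[28] read 'd'  n10⇒n1 (via fail)
[29] read 'e'  n1⇒n2
[30] read 'a'  n2⇒n23 (via fail)
[31] read 'e'  n23⇒n24
[32] read 'a'  n24⇒n25
[33] read 'd'  n25⇒n26
[34] read 'a'  n26⇒n27  → match P5@[30:34]
[35] read 'e'  n27⇒n24 (via fail)
[36] read 'b'  n24⇒n11 (via fail)
[37] read 'c'  n11⇒n6 (via fail)
[38] read 'a'  n6⇒n29  → match P7@[37:38]
[39] read 'd'  n29⇒n1 (via fail)
[40] read 'a'  n1⇒n15
[41] read 'b'  n15⇒n16
[42] read 'e'  n16⇒n17
[43] read 'e'  n17⇒n18  → match P3@[39:43]
[44] read 'c'  n18⇒n6 (via fail)
[45] read 'a'  n6⇒n29  → match P7@[44:45]
[46] read 'e'  n29⇒n24 (via fail)
[47] read 'a'  n24⇒n25
[48] read 'd'  n25⇒n26
[49] read 'a'  n26⇒n27  → match P5@[45:49]
[50] read 'a'  n27⇒n19 (via fail)  → match P6@[49:50]
[51] read 'c'  n19⇒n6 (via fail)
[52] read 'a'  n6⇒n29  → match P7@[51:52]
[53] read 'a'  n29⇒n28 (via fail)  → match P6@[52:53]
[54] read 'e'  n28⇒n24 (via fail)

All matches (sorted): [[3,7],[7,7],[12,0],[16,6],[19,4],[21,7],[26,2],[34,5],[38,7],[43,3],[45,7],[49,5],[50,6],[52,7],[53,6]]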